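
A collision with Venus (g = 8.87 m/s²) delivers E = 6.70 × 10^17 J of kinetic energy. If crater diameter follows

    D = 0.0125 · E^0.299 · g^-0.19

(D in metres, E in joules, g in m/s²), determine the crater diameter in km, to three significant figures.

D ≈ 1.77 km

E^0.299 = (6.70 × 10^17)^0.299 = 2.138 × 10^5
g^-0.19 = 8.87^-0.19 = 0.6605
D = 0.0125 × 2.138 × 10^5 × 0.6605 = 1765 m
   = 1.765 km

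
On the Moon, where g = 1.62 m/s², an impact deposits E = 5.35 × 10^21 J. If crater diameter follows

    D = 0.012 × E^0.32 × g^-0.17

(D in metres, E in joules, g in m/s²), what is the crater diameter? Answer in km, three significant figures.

D ≈ 99.2 km

E^0.32 = (5.35 × 10^21)^0.32 = 8.976 × 10^6
g^-0.17 = 1.62^-0.17 = 0.9213
D = 0.012 × 8.976 × 10^6 × 0.9213 = 99235 m
   = 99.24 km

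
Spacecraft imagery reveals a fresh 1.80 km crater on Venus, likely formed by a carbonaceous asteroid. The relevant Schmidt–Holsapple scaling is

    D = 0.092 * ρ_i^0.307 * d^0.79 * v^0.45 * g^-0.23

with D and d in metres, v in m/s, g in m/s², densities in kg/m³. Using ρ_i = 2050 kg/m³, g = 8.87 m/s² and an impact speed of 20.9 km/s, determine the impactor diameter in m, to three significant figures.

Rearranging for d: d = [D / (0.092 · 2050^0.307 · 20900^0.45 · 8.87^-0.23)]^(1/0.79).
D = 1800 m.
2050^0.307 = 10.39
20900^0.45 = 87.92
8.87^-0.23 = 0.6053
Denominator = 0.092 × 10.39 × 87.92 × 0.6053 = 50.87
D / 50.87 = 1800 / 50.87 = 35.38
d = 35.38^(1/0.79) = 35.38^1.2658 = 91.29 m

d ≈ 91.3 m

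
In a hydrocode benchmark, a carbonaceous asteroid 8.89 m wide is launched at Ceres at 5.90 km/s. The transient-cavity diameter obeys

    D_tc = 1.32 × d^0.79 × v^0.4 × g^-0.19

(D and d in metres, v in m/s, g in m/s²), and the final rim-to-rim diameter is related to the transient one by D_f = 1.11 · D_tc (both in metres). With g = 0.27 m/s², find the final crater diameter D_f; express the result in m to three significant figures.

v = 5900 m/s.
d^0.79 = 8.89^0.79 = 5.619
v^0.4 = 5900^0.4 = 32.24
g^-0.19 = 0.27^-0.19 = 1.282
D_tc = 1.32 × 5.619 × 32.24 × 1.282 = 306.6 m
D_f = 1.11 × 306.6 = 340.3 m

D_f ≈ 340 m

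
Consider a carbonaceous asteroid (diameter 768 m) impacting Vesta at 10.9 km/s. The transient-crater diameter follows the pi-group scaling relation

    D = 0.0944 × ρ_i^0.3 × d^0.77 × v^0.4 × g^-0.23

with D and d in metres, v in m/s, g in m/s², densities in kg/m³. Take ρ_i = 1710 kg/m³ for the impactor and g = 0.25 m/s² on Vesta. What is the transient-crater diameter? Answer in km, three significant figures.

D ≈ 8.32 km

In SI units: v = 10900 m/s.
ρ_i^0.3 = 1710^0.3 = 9.330
d^0.77 = 768^0.77 = 166.6
v^0.4 = 10900^0.4 = 41.21
g^-0.23 = 0.25^-0.23 = 1.376
D = 0.0944 × 9.330 × 166.6 × 41.21 × 1.376 = 8321 m
   = 8.321 km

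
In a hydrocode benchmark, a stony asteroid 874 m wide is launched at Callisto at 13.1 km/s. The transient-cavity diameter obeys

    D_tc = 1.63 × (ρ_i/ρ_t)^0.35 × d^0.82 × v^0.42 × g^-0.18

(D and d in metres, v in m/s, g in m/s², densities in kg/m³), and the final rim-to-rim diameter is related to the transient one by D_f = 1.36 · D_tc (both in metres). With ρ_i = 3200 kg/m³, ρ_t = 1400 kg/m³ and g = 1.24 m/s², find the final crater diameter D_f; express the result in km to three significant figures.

v = 13100 m/s.
(ρ_i/ρ_t)^0.35 = (3200/1400)^0.35 = 1.336
d^0.82 = 874^0.82 = 258.2
v^0.42 = 13100^0.42 = 53.61
g^-0.18 = 1.24^-0.18 = 0.9620
D_tc = 1.63 × 1.336 × 258.2 × 53.61 × 0.9620 = 29000 m
D_f = 1.36 × 29000 = 39440 m
     = 39.44 km

D_f ≈ 39.4 km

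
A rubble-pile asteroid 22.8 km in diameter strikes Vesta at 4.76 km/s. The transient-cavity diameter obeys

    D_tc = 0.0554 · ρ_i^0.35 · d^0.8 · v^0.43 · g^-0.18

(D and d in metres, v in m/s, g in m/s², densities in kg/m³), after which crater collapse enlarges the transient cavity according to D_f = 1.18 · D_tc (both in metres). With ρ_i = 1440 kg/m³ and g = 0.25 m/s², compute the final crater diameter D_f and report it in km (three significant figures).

D_f ≈ 125 km

In SI: d = 22800 m, v = 4760 m/s.
ρ_i^0.35 = 1440^0.35 = 12.75
d^0.8 = 22800^0.8 = 3064
v^0.43 = 4760^0.43 = 38.14
g^-0.18 = 0.25^-0.18 = 1.283
D_tc = 0.0554 × 12.75 × 3064 × 38.14 × 1.283 = 1.059 × 10^5 m
D_f = 1.18 × 1.059 × 10^5 = 1.250 × 10^5 m
     = 125.0 km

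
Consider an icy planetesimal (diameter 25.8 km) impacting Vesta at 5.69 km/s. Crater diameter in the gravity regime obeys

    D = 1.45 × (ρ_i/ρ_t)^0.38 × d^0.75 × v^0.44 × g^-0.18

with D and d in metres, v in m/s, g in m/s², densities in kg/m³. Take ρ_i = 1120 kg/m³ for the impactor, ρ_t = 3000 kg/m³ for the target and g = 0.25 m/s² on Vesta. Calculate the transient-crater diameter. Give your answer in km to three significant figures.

D ≈ 117 km

In SI units: d = 25800 m, v = 5690 m/s.
(ρ_i/ρ_t)^0.38 = (1120/3000)^0.38 = 0.6877
d^0.75 = 25800^0.75 = 2036
v^0.44 = 5690^0.44 = 44.90
g^-0.18 = 0.25^-0.18 = 1.283
D = 1.45 × 0.6877 × 2036 × 44.90 × 1.283 = 1.170 × 10^5 m
   = 117.0 km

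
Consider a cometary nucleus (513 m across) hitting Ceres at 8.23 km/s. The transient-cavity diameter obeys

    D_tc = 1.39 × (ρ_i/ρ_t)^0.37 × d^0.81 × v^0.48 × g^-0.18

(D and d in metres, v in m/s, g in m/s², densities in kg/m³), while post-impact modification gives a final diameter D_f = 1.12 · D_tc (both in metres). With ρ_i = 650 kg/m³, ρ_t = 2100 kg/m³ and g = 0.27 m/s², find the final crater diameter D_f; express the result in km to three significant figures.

v = 8230 m/s.
(ρ_i/ρ_t)^0.37 = (650/2100)^0.37 = 0.6480
d^0.81 = 513^0.81 = 156.7
v^0.48 = 8230^0.48 = 75.75
g^-0.18 = 0.27^-0.18 = 1.266
D_tc = 1.39 × 0.6480 × 156.7 × 75.75 × 1.266 = 13540 m
D_f = 1.12 × 13540 = 15165 m
     = 15.16 km

D_f ≈ 15.2 km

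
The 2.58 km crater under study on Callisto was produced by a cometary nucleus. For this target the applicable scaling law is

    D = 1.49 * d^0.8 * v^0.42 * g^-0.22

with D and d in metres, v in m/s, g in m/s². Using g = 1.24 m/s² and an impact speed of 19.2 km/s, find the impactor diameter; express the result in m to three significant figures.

Rearranging for d: d = [D / (1.49 · 19200^0.42 · 1.24^-0.22)]^(1/0.8).
D = 2580 m.
19200^0.42 = 62.95
1.24^-0.22 = 0.9538
Denominator = 1.49 × 62.95 × 0.9538 = 89.46
D / 89.46 = 2580 / 89.46 = 28.84
d = 28.84^(1/0.8) = 28.84^1.25 = 66.83 m

d ≈ 66.8 m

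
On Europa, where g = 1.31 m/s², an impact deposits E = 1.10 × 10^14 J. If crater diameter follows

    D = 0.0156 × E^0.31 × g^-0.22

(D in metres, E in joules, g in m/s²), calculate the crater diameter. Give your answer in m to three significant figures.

E^0.31 = (1.10 × 10^14)^0.31 = 2.253 × 10^4
g^-0.22 = 1.31^-0.22 = 0.9423
D = 0.0156 × 2.253 × 10^4 × 0.9423 = 331.2 m

D ≈ 331 m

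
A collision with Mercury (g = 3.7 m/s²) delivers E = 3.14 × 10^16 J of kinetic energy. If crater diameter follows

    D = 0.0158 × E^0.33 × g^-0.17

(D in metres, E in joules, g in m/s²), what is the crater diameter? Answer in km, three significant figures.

E^0.33 = (3.14 × 10^16)^0.33 = 2.780 × 10^5
g^-0.17 = 3.7^-0.17 = 0.8006
D = 0.0158 × 2.780 × 10^5 × 0.8006 = 3517 m
   = 3.517 km

D ≈ 3.52 km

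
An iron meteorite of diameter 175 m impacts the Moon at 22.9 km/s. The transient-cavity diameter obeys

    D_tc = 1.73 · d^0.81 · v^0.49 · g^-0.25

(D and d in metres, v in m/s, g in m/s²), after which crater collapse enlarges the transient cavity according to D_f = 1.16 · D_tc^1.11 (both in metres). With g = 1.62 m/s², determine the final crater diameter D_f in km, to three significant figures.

D_f ≈ 45.6 km

v = 22900 m/s.
d^0.81 = 175^0.81 = 65.59
v^0.49 = 22900^0.49 = 136.9
g^-0.25 = 1.62^-0.25 = 0.8864
D_tc = 1.73 × 65.59 × 136.9 × 0.8864 = 13770 m
D_f = 1.16 × (13770)^1.11 = 45570 m
     = 45.57 km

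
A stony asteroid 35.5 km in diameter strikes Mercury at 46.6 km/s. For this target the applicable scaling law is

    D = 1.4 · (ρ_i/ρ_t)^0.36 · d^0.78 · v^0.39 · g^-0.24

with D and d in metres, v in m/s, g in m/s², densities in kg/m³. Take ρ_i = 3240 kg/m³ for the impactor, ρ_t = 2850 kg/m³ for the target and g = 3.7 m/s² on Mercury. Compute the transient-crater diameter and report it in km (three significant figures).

D ≈ 251 km

In SI units: d = 35500 m, v = 46600 m/s.
(ρ_i/ρ_t)^0.36 = (3240/2850)^0.36 = 1.047
d^0.78 = 35500^0.78 = 3541
v^0.39 = 46600^0.39 = 66.17
g^-0.24 = 3.7^-0.24 = 0.7305
D = 1.4 × 1.047 × 3541 × 66.17 × 0.7305 = 2.509 × 10^5 m
   = 250.9 km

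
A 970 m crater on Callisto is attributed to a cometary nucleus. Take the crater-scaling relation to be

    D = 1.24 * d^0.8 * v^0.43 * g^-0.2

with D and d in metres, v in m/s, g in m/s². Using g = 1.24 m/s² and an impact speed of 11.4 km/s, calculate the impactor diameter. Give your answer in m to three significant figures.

Rearranging for d: d = [D / (1.24 · 11400^0.43 · 1.24^-0.2)]^(1/0.8).
11400^0.43 = 55.52
1.24^-0.2 = 0.9579
Denominator = 1.24 × 55.52 × 0.9579 = 65.95
D / 65.95 = 970 / 65.95 = 14.71
d = 14.71^(1/0.8) = 14.71^1.25 = 28.81 m

d ≈ 28.8 m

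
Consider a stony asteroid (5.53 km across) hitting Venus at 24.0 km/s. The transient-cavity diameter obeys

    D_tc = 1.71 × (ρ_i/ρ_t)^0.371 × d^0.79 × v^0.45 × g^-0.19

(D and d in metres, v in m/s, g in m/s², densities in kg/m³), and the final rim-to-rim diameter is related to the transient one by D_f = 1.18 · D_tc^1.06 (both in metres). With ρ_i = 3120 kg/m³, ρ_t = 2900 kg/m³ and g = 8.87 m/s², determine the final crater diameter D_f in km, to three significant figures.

In SI: d = 5530 m, v = 24000 m/s.
(ρ_i/ρ_t)^0.371 = (3120/2900)^0.371 = 1.027
d^0.79 = 5530^0.79 = 905.2
v^0.45 = 24000^0.45 = 93.56
g^-0.19 = 8.87^-0.19 = 0.6605
D_tc = 1.71 × 1.027 × 905.2 × 93.56 × 0.6605 = 98240 m
D_f = 1.18 × (98240)^1.06 = 2.311 × 10^5 m
     = 231.1 km

D_f ≈ 231 km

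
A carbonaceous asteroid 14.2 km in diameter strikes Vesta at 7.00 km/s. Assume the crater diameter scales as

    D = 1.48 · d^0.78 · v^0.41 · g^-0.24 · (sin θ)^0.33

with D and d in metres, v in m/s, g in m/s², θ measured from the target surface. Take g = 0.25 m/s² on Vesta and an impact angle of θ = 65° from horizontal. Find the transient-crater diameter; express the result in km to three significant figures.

D ≈ 131 km

In SI units: d = 14200 m, v = 7000 m/s.
d^0.78 = 14200^0.78 = 1733
v^0.41 = 7000^0.41 = 37.71
g^-0.24 = 0.25^-0.24 = 1.395
(sin 65°)^0.33 = 0.9063^0.33 = 0.9681
D = 1.48 × 1733 × 37.71 × 1.395 × 0.9681 = 1.306 × 10^5 m
   = 130.6 km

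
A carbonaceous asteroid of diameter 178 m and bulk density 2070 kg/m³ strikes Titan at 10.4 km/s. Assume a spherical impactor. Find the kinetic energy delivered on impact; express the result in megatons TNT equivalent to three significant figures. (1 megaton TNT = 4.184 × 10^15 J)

E ≈ 79.0 Mt TNT

v = 10400 m/s.
Mass m = (π/6) ρ d³ = (π/6) × 2070 × (178)³ = 6.113 × 10^9 kg
E = ½ m v² = 0.5 × 6.113 × 10^9 × (10400)² = 3.306 × 10^17 J
   = 3.306 × 10^17 / 4.184×10^15 = 79.02 Mt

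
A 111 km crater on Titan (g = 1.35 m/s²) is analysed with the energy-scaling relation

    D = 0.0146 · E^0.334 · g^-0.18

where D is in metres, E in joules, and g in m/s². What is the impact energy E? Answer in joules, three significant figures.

Rearranging: E = [D / (0.0146 · g^-0.18)]^(1/0.334).
D = 111000 m.
g^-0.18 = 1.35^-0.18 = 0.9474
D / (0.0146 × 0.9474) = 111000 / (0.01383) = 8.026 × 10^6
E = (8.026 × 10^6)^2.994 = 4.700 × 10^20 J

E ≈ 4.70 × 10^20 J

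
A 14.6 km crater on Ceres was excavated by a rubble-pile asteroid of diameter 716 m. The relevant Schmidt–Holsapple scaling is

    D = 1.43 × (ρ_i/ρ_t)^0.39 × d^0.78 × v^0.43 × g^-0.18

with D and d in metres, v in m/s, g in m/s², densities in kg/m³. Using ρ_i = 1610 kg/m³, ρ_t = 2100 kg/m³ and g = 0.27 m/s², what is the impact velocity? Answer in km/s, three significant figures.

v ≈ 10.3 km/s

Rearranging for v: v = [D / (1.43 · (1610/2100)^0.39 · 716^0.78 · 0.27^-0.18)]^(1/0.43).
D = 14600 m.
(1610/2100)^0.39 = 0.9016
716^0.78 = 168.6
0.27^-0.18 = 1.266
Denominator = 1.43 × 0.9016 × 168.6 × 1.266 = 275.2
D / 275.2 = 14600 / 275.2 = 53.05
v = 53.05^(1/0.43) = 53.05^2.3256 = 10255 m/s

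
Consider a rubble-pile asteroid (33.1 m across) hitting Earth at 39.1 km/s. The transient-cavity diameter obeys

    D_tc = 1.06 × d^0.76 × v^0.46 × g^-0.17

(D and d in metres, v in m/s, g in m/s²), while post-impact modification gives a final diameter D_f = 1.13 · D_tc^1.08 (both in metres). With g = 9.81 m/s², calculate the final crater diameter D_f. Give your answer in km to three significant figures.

D_f ≈ 2.67 km

v = 39100 m/s.
d^0.76 = 33.1^0.76 = 14.29
v^0.46 = 39100^0.46 = 129.5
g^-0.17 = 9.81^-0.17 = 0.6783
D_tc = 1.06 × 14.29 × 129.5 × 0.6783 = 1331 m
D_f = 1.13 × (1331)^1.08 = 2674 m
     = 2.674 km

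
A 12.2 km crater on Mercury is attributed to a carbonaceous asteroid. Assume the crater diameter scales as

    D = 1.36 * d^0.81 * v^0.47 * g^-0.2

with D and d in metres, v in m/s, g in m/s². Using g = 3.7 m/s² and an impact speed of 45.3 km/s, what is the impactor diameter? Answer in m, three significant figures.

Rearranging for d: d = [D / (1.36 · 45300^0.47 · 3.7^-0.2)]^(1/0.81).
D = 12200 m.
45300^0.47 = 154.3
3.7^-0.2 = 0.7698
Denominator = 1.36 × 154.3 × 0.7698 = 161.5
D / 161.5 = 12200 / 161.5 = 75.54
d = 75.54^(1/0.81) = 75.54^1.2346 = 208.4 m

d ≈ 208 m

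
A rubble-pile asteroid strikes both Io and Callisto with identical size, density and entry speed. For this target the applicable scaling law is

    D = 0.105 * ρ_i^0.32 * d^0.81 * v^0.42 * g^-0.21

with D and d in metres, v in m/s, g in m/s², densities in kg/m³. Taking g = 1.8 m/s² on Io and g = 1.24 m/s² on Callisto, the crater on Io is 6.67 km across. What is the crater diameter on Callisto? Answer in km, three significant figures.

D ≈ 7.21 km

All impactor-dependent factors cancel in the ratio, leaving D_Callisto/D_Io = (g_Callisto/g_Io)^-0.21.
(1.24/1.8)^-0.21 = 0.6889^-0.21 = 1.081
D_Callisto = 1.081 × 6.67 km = 7.21 km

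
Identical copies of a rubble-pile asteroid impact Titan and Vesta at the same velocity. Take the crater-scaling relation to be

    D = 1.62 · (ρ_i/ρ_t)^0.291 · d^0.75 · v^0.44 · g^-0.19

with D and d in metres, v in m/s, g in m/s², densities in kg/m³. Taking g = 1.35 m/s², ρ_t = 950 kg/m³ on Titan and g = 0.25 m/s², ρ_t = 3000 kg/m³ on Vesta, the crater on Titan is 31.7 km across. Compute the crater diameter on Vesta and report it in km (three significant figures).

D ≈ 31.3 km

The impactor-only factors (d, v, ρ_i) cancel in the ratio, leaving D_Vesta/D_Titan = (g_Vesta/g_Titan)^-0.19 · (ρ_t,Titan/ρ_t,Vesta)^0.291.
(0.25/1.35)^-0.19 = 0.1852^-0.19 = 1.378
(950/3000)^0.291 = 0.3167^0.291 = 0.7156
Ratio = 1.378 × 0.7156 = 0.9861
D_Vesta = 0.9861 × 31.7 km = 31.3 km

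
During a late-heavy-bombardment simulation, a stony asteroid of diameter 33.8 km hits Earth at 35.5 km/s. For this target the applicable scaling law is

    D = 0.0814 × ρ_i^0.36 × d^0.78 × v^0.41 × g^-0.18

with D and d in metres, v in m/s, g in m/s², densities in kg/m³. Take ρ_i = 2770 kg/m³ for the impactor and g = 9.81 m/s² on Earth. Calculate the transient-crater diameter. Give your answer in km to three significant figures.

D ≈ 234 km

In SI units: d = 33800 m, v = 35500 m/s.
ρ_i^0.36 = 2770^0.36 = 17.35
d^0.78 = 33800^0.78 = 3408
v^0.41 = 35500^0.41 = 73.38
g^-0.18 = 9.81^-0.18 = 0.6630
D = 0.0814 × 17.35 × 3408 × 73.38 × 0.6630 = 2.342 × 10^5 m
   = 234.2 km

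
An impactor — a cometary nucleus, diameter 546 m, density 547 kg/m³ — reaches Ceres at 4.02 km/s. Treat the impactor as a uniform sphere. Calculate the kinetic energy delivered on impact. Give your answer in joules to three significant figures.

E ≈ 3.77 × 10^17 J

v = 4020 m/s.
Mass m = (π/6) ρ d³ = (π/6) × 547 × (546)³ = 4.662 × 10^10 kg
E = ½ m v² = 0.5 × 4.662 × 10^10 × (4020)² = 3.767 × 10^17 J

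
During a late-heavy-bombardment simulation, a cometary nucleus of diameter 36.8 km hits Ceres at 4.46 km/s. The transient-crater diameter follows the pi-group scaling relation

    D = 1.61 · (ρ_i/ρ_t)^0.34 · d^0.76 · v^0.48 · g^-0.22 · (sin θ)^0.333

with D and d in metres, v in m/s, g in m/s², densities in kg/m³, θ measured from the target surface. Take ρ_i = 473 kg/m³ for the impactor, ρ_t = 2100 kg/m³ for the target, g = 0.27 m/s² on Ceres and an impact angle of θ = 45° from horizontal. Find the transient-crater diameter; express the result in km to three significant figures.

In SI units: d = 36800 m, v = 4460 m/s.
(ρ_i/ρ_t)^0.34 = (473/2100)^0.34 = 0.6024
d^0.76 = 36800^0.76 = 2952
v^0.48 = 4460^0.48 = 56.45
g^-0.22 = 0.27^-0.22 = 1.334
(sin 45°)^0.333 = 0.7071^0.333 = 0.8910
D = 1.61 × 0.6024 × 2952 × 56.45 × 1.334 × 0.8910 = 1.921 × 10^5 m
   = 192.1 km

D ≈ 192 km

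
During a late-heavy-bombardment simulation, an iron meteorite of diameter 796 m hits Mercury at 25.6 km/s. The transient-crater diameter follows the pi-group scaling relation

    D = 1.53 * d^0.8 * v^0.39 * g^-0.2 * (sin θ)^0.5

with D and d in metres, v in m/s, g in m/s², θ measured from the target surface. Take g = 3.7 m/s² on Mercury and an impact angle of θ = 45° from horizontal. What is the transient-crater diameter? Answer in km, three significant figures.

In SI units: v = 25600 m/s.
d^0.8 = 796^0.8 = 209.3
v^0.39 = 25600^0.39 = 52.39
g^-0.2 = 3.7^-0.2 = 0.7698
(sin 45°)^0.5 = 0.7071^0.5 = 0.8409
D = 1.53 × 209.3 × 52.39 × 0.7698 × 0.8409 = 10860 m
   = 10.86 km

D ≈ 10.9 km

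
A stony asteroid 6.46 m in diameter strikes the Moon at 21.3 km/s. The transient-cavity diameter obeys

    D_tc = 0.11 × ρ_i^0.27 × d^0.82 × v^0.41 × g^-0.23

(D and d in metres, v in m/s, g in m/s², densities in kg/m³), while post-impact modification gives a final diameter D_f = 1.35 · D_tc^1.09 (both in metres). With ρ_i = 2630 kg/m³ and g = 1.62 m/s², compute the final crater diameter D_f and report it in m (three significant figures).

v = 21300 m/s.
ρ_i^0.27 = 2630^0.27 = 8.383
d^0.82 = 6.46^0.82 = 4.617
v^0.41 = 21300^0.41 = 59.52
g^-0.23 = 1.62^-0.23 = 0.8950
D_tc = 0.11 × 8.383 × 4.617 × 59.52 × 0.8950 = 226.8 m
D_f = 1.35 × (226.8)^1.09 = 498.9 m

D_f ≈ 499 m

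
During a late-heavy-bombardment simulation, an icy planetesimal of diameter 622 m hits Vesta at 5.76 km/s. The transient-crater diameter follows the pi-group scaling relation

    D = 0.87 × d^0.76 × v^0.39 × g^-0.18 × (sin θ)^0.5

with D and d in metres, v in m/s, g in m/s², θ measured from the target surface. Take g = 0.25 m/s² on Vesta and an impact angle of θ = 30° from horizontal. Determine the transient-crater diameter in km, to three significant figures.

D ≈ 3.07 km

In SI units: v = 5760 m/s.
d^0.76 = 622^0.76 = 132.8
v^0.39 = 5760^0.39 = 29.28
g^-0.18 = 0.25^-0.18 = 1.283
(sin 30°)^0.5 = 0.5000^0.5 = 0.7071
D = 0.87 × 132.8 × 29.28 × 1.283 × 0.7071 = 3069 m
   = 3.069 km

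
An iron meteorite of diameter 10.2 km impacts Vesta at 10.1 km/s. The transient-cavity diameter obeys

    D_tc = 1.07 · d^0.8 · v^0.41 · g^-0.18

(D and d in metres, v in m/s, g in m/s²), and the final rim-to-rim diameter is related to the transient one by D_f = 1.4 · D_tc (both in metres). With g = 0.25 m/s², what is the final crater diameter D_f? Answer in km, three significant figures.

In SI: d = 10200 m, v = 10100 m/s.
d^0.8 = 10200^0.8 = 1610
v^0.41 = 10100^0.41 = 43.83
g^-0.18 = 0.25^-0.18 = 1.283
D_tc = 1.07 × 1610 × 43.83 × 1.283 = 96870 m
D_f = 1.4 × 96870 = 1.356 × 10^5 m
     = 135.6 km

D_f ≈ 136 km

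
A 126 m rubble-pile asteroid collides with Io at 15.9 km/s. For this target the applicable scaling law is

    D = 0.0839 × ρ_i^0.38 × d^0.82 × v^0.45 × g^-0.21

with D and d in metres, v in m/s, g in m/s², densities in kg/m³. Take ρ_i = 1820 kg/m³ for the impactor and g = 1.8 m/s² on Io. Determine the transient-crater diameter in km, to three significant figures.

In SI units: v = 15900 m/s.
ρ_i^0.38 = 1820^0.38 = 17.33
d^0.82 = 126^0.82 = 52.76
v^0.45 = 15900^0.45 = 77.74
g^-0.21 = 1.8^-0.21 = 0.8839
D = 0.0839 × 17.33 × 52.76 × 77.74 × 0.8839 = 5271 m
   = 5.271 km

D ≈ 5.27 km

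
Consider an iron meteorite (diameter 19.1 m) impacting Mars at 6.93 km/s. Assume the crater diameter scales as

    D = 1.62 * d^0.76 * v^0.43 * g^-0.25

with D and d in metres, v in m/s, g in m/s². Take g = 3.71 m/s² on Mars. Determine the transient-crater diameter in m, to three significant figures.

D ≈ 492 m

In SI units: v = 6930 m/s.
d^0.76 = 19.1^0.76 = 9.410
v^0.43 = 6930^0.43 = 44.82
g^-0.25 = 3.71^-0.25 = 0.7205
D = 1.62 × 9.410 × 44.82 × 0.7205 = 492.3 m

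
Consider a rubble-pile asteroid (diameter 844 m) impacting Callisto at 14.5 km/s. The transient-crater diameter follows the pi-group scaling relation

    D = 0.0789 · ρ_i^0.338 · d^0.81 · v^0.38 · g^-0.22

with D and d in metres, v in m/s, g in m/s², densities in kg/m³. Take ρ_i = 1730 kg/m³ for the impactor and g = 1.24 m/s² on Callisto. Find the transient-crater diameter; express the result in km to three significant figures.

D ≈ 8.37 km

In SI units: v = 14500 m/s.
ρ_i^0.338 = 1730^0.338 = 12.43
d^0.81 = 844^0.81 = 234.6
v^0.38 = 14500^0.38 = 38.13
g^-0.22 = 1.24^-0.22 = 0.9538
D = 0.0789 × 12.43 × 234.6 × 38.13 × 0.9538 = 8368 m
   = 8.368 km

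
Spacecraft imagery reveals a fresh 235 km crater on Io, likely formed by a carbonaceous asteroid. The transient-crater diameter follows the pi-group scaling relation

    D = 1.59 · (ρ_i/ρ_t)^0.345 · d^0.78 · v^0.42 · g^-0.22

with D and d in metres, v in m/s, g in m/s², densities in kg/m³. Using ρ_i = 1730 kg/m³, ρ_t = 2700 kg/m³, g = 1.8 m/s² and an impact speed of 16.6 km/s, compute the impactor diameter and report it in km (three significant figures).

d ≈ 32.6 km

Rearranging for d: d = [D / (1.59 · (1730/2700)^0.345 · 16600^0.42 · 1.8^-0.22)]^(1/0.78).
D = 235000 m.
(1730/2700)^0.345 = 0.8576
16600^0.42 = 59.22
1.8^-0.22 = 0.8787
Denominator = 1.59 × 0.8576 × 59.22 × 0.8787 = 70.96
D / 70.96 = 235000 / 70.96 = 3312
d = 3312^(1/0.78) = 3312^1.2821 = 32592 m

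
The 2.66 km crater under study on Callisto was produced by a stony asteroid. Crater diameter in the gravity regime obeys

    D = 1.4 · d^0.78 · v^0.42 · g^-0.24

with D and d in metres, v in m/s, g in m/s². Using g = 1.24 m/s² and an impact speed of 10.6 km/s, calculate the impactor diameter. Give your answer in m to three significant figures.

Rearranging for d: d = [D / (1.4 · 10600^0.42 · 1.24^-0.24)]^(1/0.78).
D = 2660 m.
10600^0.42 = 49.05
1.24^-0.24 = 0.9497
Denominator = 1.4 × 49.05 × 0.9497 = 65.22
D / 65.22 = 2660 / 65.22 = 40.79
d = 40.79^(1/0.78) = 40.79^1.2821 = 116.1 m

d ≈ 116 m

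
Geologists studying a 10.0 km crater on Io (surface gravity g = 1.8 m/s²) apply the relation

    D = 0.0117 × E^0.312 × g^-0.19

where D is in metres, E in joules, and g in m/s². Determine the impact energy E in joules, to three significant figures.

Rearranging: E = [D / (0.0117 · g^-0.19)]^(1/0.312).
D = 10000 m.
g^-0.19 = 1.8^-0.19 = 0.8943
D / (0.0117 × 0.8943) = 10000 / (0.01046) = 9.560 × 10^5
E = (9.560 × 10^5)^3.2051 = 1.472 × 10^19 J

E ≈ 1.47 × 10^19 J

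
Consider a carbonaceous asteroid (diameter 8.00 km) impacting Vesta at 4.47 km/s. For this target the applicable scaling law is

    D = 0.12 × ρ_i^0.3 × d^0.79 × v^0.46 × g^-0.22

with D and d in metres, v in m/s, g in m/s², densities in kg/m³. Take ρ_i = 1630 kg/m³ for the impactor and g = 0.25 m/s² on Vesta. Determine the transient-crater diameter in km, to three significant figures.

In SI units: d = 8000 m, v = 4470 m/s.
ρ_i^0.3 = 1630^0.3 = 9.197
d^0.79 = 8000^0.79 = 1212
v^0.46 = 4470^0.46 = 47.77
g^-0.22 = 0.25^-0.22 = 1.357
D = 0.12 × 9.197 × 1212 × 47.77 × 1.357 = 86709 m
   = 86.71 km

D ≈ 86.7 km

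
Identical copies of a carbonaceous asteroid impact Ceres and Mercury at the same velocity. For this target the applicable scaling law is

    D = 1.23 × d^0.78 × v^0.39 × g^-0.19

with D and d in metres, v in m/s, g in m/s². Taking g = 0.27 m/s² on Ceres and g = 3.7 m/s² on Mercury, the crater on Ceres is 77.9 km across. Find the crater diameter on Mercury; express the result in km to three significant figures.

All impactor-dependent factors cancel in the ratio, leaving D_Mercury/D_Ceres = (g_Mercury/g_Ceres)^-0.19.
(3.7/0.27)^-0.19 = 13.70^-0.19 = 0.6082
D_Mercury = 0.6082 × 77.9 km = 47.4 km

D ≈ 47.4 km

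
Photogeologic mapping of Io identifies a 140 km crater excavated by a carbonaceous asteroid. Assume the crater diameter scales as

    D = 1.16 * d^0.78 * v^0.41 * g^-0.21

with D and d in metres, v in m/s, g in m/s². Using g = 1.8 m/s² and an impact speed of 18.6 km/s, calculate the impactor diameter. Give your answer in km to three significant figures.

d ≈ 21.9 km

Rearranging for d: d = [D / (1.16 · 18600^0.41 · 1.8^-0.21)]^(1/0.78).
D = 140000 m.
18600^0.41 = 56.30
1.8^-0.21 = 0.8839
Denominator = 1.16 × 56.30 × 0.8839 = 57.73
D / 57.73 = 140000 / 57.73 = 2425
d = 2425^(1/0.78) = 2425^1.2821 = 21854 m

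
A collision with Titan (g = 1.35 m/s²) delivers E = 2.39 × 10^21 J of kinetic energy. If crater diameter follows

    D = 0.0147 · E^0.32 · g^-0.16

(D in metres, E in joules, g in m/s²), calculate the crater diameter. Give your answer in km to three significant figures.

E^0.32 = (2.39 × 10^21)^0.32 = 6.936 × 10^6
g^-0.16 = 1.35^-0.16 = 0.9531
D = 0.0147 × 6.936 × 10^6 × 0.9531 = 97177 m
   = 97.18 km

D ≈ 97.2 km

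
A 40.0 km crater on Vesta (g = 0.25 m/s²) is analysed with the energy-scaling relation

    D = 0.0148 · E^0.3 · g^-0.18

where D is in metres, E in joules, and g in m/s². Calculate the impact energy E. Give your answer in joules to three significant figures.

E ≈ 1.20 × 10^21 J

Rearranging: E = [D / (0.0148 · g^-0.18)]^(1/0.3).
D = 40000 m.
g^-0.18 = 0.25^-0.18 = 1.283
D / (0.0148 × 1.283) = 40000 / (0.01899) = 2.106 × 10^6
E = (2.106 × 10^6)^3.3333 = 1.197 × 10^21 J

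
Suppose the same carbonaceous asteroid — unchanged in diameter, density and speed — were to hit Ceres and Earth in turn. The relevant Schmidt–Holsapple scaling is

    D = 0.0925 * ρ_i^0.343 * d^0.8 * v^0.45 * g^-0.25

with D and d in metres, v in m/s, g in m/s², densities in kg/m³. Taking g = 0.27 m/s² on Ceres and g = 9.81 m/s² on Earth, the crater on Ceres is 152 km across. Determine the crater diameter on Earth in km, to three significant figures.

D ≈ 61.9 km

All impactor-dependent factors cancel in the ratio, leaving D_Earth/D_Ceres = (g_Earth/g_Ceres)^-0.25.
(9.81/0.27)^-0.25 = 36.33^-0.25 = 0.4073
D_Earth = 0.4073 × 152 km = 61.9 km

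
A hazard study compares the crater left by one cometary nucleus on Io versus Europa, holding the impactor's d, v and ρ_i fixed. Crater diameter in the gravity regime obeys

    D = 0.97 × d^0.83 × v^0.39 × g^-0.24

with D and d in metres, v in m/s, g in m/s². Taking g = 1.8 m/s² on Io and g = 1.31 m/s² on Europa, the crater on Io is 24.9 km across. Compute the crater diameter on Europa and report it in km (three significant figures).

D ≈ 26.9 km

All impactor-dependent factors cancel in the ratio, leaving D_Europa/D_Io = (g_Europa/g_Io)^-0.24.
(1.31/1.8)^-0.24 = 0.7278^-0.24 = 1.079
D_Europa = 1.079 × 24.9 km = 26.9 km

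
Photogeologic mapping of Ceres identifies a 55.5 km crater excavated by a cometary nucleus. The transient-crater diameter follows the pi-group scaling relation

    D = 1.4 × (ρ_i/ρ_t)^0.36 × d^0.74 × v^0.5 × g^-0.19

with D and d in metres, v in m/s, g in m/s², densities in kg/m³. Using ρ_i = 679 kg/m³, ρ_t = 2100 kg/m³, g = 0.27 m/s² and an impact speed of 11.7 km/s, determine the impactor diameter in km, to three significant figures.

d ≈ 3.61 km

Rearranging for d: d = [D / (1.4 · (679/2100)^0.36 · 11700^0.5 · 0.27^-0.19)]^(1/0.74).
D = 55500 m.
(679/2100)^0.36 = 0.6660
11700^0.5 = 108.2
0.27^-0.19 = 1.282
Denominator = 1.4 × 0.6660 × 108.2 × 1.282 = 129.3
D / 129.3 = 55500 / 129.3 = 429.2
d = 429.2^(1/0.74) = 429.2^1.3514 = 3612 m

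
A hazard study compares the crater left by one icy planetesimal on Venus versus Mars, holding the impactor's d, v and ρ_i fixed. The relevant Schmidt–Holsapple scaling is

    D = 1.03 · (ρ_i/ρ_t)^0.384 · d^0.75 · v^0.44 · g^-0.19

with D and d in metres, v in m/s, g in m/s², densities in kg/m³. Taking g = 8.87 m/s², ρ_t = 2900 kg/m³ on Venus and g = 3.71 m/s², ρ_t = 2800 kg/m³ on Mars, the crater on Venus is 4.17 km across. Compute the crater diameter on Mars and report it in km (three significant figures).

The impactor-only factors (d, v, ρ_i) cancel in the ratio, leaving D_Mars/D_Venus = (g_Mars/g_Venus)^-0.19 · (ρ_t,Venus/ρ_t,Mars)^0.384.
(3.71/8.87)^-0.19 = 0.4183^-0.19 = 1.180
(2900/2800)^0.384 = 1.036^0.384 = 1.014
Ratio = 1.180 × 1.014 = 1.197
D_Mars = 1.197 × 4.17 km = 4.99 km

D ≈ 4.99 km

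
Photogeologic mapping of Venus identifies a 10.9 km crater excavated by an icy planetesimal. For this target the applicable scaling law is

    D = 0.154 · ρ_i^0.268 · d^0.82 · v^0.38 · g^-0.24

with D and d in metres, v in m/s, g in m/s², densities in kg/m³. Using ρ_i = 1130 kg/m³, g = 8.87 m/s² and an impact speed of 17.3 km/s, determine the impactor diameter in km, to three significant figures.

d ≈ 1.70 km

Rearranging for d: d = [D / (0.154 · 1130^0.268 · 17300^0.38 · 8.87^-0.24)]^(1/0.82).
D = 10900 m.
1130^0.268 = 6.580
17300^0.38 = 40.78
8.87^-0.24 = 0.5922
Denominator = 0.154 × 6.580 × 40.78 × 0.5922 = 24.47
D / 24.47 = 10900 / 24.47 = 445.4
d = 445.4^(1/0.82) = 445.4^1.2195 = 1699 m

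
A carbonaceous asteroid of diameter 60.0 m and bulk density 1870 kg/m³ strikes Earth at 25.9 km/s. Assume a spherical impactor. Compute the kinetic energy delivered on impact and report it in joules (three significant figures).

E ≈ 7.09 × 10^16 J

v = 25900 m/s.
Mass m = (π/6) ρ d³ = (π/6) × 1870 × (60)³ = 2.115 × 10^8 kg
E = ½ m v² = 0.5 × 2.115 × 10^8 × (25900)² = 7.094 × 10^16 J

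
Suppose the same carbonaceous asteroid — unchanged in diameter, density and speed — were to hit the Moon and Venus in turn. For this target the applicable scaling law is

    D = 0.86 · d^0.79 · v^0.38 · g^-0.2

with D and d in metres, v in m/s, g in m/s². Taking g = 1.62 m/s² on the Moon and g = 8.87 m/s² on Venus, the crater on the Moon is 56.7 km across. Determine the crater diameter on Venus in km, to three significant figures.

All impactor-dependent factors cancel in the ratio, leaving D_Venus/D_Moon = (g_Venus/g_Moon)^-0.2.
(8.87/1.62)^-0.2 = 5.475^-0.2 = 0.7117
D_Venus = 0.7117 × 56.7 km = 40.4 km

D ≈ 40.4 km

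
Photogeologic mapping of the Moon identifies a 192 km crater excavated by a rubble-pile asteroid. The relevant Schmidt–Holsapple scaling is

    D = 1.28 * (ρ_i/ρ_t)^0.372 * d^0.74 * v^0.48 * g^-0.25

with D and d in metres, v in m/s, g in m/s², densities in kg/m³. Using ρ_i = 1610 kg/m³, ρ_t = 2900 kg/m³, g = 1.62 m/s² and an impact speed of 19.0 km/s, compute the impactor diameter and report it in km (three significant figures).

d ≈ 26.2 km

Rearranging for d: d = [D / (1.28 · (1610/2900)^0.372 · 19000^0.48 · 1.62^-0.25)]^(1/0.74).
D = 192000 m.
(1610/2900)^0.372 = 0.8034
19000^0.48 = 113.2
1.62^-0.25 = 0.8864
Denominator = 1.28 × 0.8034 × 113.2 × 0.8864 = 103.2
D / 103.2 = 192000 / 103.2 = 1860
d = 1860^(1/0.74) = 1860^1.3514 = 26207 m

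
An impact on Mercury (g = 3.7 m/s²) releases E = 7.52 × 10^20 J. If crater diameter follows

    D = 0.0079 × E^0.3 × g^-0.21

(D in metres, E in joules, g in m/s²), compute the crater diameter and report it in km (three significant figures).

E^0.3 = (7.52 × 10^20)^0.3 = 1.832 × 10^6
g^-0.21 = 3.7^-0.21 = 0.7598
D = 0.0079 × 1.832 × 10^6 × 0.7598 = 10996 m
   = 11.00 km

D ≈ 11.0 km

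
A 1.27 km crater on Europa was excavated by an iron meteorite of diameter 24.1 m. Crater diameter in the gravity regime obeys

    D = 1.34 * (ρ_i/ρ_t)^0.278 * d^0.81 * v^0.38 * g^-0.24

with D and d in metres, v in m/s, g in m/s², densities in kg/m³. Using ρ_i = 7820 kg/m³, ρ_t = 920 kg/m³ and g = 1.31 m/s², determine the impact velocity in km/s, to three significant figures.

Rearranging for v: v = [D / (1.34 · (7820/920)^0.278 · 24.1^0.81 · 1.31^-0.24)]^(1/0.38).
D = 1270 m.
(7820/920)^0.278 = 1.813
24.1^0.81 = 13.17
1.31^-0.24 = 0.9372
Denominator = 1.34 × 1.813 × 13.17 × 0.9372 = 29.99
D / 29.99 = 1270 / 29.99 = 42.35
v = 42.35^(1/0.38) = 42.35^2.6316 = 19109 m/s

v ≈ 19.1 km/s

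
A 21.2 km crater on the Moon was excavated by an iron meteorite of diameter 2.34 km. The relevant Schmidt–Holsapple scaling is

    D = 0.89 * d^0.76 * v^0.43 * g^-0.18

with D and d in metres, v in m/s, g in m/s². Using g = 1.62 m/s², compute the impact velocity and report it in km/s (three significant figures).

Rearranging for v: v = [D / (0.89 · 2340^0.76 · 1.62^-0.18)]^(1/0.43).
D = 21200 m.
2340^0.76 = 363.6
1.62^-0.18 = 0.9168
Denominator = 0.89 × 363.6 × 0.9168 = 296.7
D / 296.7 = 21200 / 296.7 = 71.45
v = 71.45^(1/0.43) = 71.45^2.3256 = 20496 m/s

v ≈ 20.5 km/s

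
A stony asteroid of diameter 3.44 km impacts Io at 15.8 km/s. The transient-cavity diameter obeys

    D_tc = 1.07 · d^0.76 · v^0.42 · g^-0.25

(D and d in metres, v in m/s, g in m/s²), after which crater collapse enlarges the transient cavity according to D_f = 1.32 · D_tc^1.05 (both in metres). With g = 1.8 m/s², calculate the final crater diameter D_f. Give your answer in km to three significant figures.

D_f ≈ 57.3 km

In SI: d = 3440 m, v = 15800 m/s.
d^0.76 = 3440^0.76 = 487.3
v^0.42 = 15800^0.42 = 58.00
g^-0.25 = 1.8^-0.25 = 0.8633
D_tc = 1.07 × 487.3 × 58.00 × 0.8633 = 26110 m
D_f = 1.32 × (26110)^1.05 = 57309 m
     = 57.31 km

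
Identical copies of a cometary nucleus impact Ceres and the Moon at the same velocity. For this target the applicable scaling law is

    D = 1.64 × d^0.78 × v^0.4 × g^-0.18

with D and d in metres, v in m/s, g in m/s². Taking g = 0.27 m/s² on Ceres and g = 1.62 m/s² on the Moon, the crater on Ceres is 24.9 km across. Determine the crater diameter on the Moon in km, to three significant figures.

D ≈ 18.0 km

All impactor-dependent factors cancel in the ratio, leaving D_Moon/D_Ceres = (g_Moon/g_Ceres)^-0.18.
(1.62/0.27)^-0.18 = 6.000^-0.18 = 0.7243
D_Moon = 0.7243 × 24.9 km = 18.0 km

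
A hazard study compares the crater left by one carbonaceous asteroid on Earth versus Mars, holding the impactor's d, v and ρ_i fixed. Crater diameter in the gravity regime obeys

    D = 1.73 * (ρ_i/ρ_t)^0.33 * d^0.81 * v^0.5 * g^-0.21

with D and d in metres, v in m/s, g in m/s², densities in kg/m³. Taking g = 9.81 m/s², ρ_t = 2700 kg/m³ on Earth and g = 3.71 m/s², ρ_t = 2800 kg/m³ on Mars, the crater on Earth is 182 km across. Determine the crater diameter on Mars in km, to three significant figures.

The impactor-only factors (d, v, ρ_i) cancel in the ratio, leaving D_Mars/D_Earth = (g_Mars/g_Earth)^-0.21 · (ρ_t,Earth/ρ_t,Mars)^0.33.
(3.71/9.81)^-0.21 = 0.3782^-0.21 = 1.227
(2700/2800)^0.33 = 0.9643^0.33 = 0.9881
Ratio = 1.227 × 0.9881 = 1.212
D_Mars = 1.212 × 182 km = 221 km

D ≈ 221 km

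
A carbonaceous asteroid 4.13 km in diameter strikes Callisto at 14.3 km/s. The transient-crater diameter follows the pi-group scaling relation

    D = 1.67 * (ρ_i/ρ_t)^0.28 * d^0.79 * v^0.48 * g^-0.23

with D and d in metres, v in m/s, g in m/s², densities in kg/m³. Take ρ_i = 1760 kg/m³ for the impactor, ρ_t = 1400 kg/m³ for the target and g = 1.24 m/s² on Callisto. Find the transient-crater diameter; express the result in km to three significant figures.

In SI units: d = 4130 m, v = 14300 m/s.
(ρ_i/ρ_t)^0.28 = (1760/1400)^0.28 = 1.066
d^0.79 = 4130^0.79 = 718.8
v^0.48 = 14300^0.48 = 98.76
g^-0.23 = 1.24^-0.23 = 0.9517
D = 1.67 × 1.066 × 718.8 × 98.76 × 0.9517 = 1.203 × 10^5 m
   = 120.3 km

D ≈ 120 km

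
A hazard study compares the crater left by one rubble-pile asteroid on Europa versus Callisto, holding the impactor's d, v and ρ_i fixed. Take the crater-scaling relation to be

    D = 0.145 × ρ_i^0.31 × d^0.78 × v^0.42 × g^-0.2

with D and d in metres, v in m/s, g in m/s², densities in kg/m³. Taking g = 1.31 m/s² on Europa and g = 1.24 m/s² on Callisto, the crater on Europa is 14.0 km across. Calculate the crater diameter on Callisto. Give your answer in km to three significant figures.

D ≈ 14.2 km

All impactor-dependent factors cancel in the ratio, leaving D_Callisto/D_Europa = (g_Callisto/g_Europa)^-0.2.
(1.24/1.31)^-0.2 = 0.9466^-0.2 = 1.011
D_Callisto = 1.011 × 14.0 km = 14.2 km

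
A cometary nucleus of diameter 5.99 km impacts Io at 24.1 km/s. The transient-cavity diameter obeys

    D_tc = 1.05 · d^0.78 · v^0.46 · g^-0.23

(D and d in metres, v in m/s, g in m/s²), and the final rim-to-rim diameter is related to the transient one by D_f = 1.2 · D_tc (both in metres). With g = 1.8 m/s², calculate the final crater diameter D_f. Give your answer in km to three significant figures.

D_f ≈ 101 km

In SI: d = 5990 m, v = 24100 m/s.
d^0.78 = 5990^0.78 = 883.9
v^0.46 = 24100^0.46 = 103.7
g^-0.23 = 1.8^-0.23 = 0.8735
D_tc = 1.05 × 883.9 × 103.7 × 0.8735 = 84070 m
D_f = 1.2 × 84070 = 1.009 × 10^5 m
     = 100.9 km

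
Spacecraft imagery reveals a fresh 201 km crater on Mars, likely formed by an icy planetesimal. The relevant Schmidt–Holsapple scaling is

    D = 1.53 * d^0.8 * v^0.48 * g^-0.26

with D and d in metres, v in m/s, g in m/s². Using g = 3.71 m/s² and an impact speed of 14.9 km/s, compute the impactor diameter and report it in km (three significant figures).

d ≈ 12.0 km

Rearranging for d: d = [D / (1.53 · 14900^0.48 · 3.71^-0.26)]^(1/0.8).
D = 201000 m.
14900^0.48 = 100.7
3.71^-0.26 = 0.7112
Denominator = 1.53 × 100.7 × 0.7112 = 109.6
D / 109.6 = 201000 / 109.6 = 1834
d = 1834^(1/0.8) = 1834^1.25 = 12002 m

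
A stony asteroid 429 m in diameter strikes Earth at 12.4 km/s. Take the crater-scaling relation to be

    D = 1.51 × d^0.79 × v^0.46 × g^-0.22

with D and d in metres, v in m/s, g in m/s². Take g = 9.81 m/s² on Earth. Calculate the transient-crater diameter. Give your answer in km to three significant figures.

In SI units: v = 12400 m/s.
d^0.79 = 429^0.79 = 120.1
v^0.46 = 12400^0.46 = 76.38
g^-0.22 = 9.81^-0.22 = 0.6051
D = 1.51 × 120.1 × 76.38 × 0.6051 = 8382 m
   = 8.382 km

D ≈ 8.38 km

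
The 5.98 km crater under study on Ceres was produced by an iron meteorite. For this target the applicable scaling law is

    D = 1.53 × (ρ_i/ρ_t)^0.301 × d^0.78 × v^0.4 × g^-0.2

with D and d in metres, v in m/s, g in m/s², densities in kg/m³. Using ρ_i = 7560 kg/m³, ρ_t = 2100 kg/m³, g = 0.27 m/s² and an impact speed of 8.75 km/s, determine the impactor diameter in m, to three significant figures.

d ≈ 167 m

Rearranging for d: d = [D / (1.53 · (7560/2100)^0.301 · 8750^0.4 · 0.27^-0.2)]^(1/0.78).
D = 5980 m.
(7560/2100)^0.301 = 1.470
8750^0.4 = 37.74
0.27^-0.2 = 1.299
Denominator = 1.53 × 1.470 × 37.74 × 1.299 = 110.3
D / 110.3 = 5980 / 110.3 = 54.22
d = 54.22^(1/0.78) = 54.22^1.2821 = 167.2 m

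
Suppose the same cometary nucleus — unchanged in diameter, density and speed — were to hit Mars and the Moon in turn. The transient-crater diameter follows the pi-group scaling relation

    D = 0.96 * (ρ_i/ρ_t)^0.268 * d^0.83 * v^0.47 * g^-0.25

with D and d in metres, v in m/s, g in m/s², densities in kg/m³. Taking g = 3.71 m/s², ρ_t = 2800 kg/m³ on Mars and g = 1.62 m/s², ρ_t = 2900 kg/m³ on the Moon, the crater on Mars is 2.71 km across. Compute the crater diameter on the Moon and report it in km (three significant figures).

The impactor-only factors (d, v, ρ_i) cancel in the ratio, leaving D_Moon/D_Mars = (g_Moon/g_Mars)^-0.25 · (ρ_t,Mars/ρ_t,Moon)^0.268.
(1.62/3.71)^-0.25 = 0.4367^-0.25 = 1.230
(2800/2900)^0.268 = 0.9655^0.268 = 0.9906
Ratio = 1.230 × 0.9906 = 1.218
D_Moon = 1.218 × 2.71 km = 3.30 km

D ≈ 3.30 km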